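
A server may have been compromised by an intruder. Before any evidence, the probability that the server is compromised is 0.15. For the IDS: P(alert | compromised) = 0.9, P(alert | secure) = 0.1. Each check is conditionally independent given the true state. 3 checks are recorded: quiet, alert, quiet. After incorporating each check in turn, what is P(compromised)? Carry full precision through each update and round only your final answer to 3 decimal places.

0.019

Apply Bayes' rule sequentially, carrying P(compromised) forward.
After 'quiet': P(compromised) = 0.1·0.1500 / (0.1·0.1500 + 0.9·0.8500) ≈ 0.0192
After 'alert': P(compromised) = 0.9·0.0192 / (0.9·0.0192 + 0.1·0.9808) ≈ 0.1500
After 'quiet': P(compromised) = 0.1·0.1500 / (0.1·0.1500 + 0.9·0.8500) ≈ 0.0192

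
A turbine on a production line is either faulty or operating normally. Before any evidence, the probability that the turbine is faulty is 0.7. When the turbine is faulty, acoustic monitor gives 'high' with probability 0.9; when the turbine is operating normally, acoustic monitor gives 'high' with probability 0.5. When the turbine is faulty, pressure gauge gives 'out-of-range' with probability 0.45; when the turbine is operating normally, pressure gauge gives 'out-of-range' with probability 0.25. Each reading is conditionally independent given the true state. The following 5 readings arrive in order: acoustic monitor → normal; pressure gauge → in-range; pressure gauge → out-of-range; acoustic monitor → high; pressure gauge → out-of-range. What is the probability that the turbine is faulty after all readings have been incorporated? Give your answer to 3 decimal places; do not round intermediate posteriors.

After acoustic monitor='normal': P(faulty) = 0.1·0.7000 / (0.1·0.7000 + 0.5·0.3000) ≈ 0.3182
After pressure gauge='in-range': P(faulty) = 0.55·0.3182 / (0.55·0.3182 + 0.75·0.6818) ≈ 0.2550
After pressure gauge='out-of-range': P(faulty) = 0.45·0.2550 / (0.45·0.2550 + 0.25·0.7450) ≈ 0.3812
After acoustic monitor='high': P(faulty) = 0.9·0.3812 / (0.9·0.3812 + 0.5·0.6188) ≈ 0.5258
After pressure gauge='out-of-range': P(faulty) = 0.45·0.5258 / (0.45·0.5258 + 0.25·0.4742) ≈ 0.6662

0.666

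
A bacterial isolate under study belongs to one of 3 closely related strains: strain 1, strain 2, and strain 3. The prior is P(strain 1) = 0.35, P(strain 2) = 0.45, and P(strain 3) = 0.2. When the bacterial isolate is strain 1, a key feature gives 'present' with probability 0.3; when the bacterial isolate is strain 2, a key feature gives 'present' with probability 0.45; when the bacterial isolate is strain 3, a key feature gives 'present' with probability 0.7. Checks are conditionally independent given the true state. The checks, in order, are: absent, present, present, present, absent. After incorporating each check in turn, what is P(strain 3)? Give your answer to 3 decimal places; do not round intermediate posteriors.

0.266

After 'absent': normaliser = 0.7·0.3500 + 0.55·0.4500 + 0.3·0.2000; P(strain 1) ≈ 0.4434, P(strain 2) ≈ 0.4480, P(strain 3) ≈ 0.1086
After 'present': normaliser = 0.3·0.4434 + 0.45·0.4480 + 0.7·0.1086; P(strain 1) ≈ 0.3240, P(strain 2) ≈ 0.4909, P(strain 3) ≈ 0.1851
After 'present': normaliser = 0.3·0.3240 + 0.45·0.4909 + 0.7·0.1851; P(strain 1) ≈ 0.2171, P(strain 2) ≈ 0.4934, P(strain 3) ≈ 0.2895
After 'present': normaliser = 0.3·0.2171 + 0.45·0.4934 + 0.7·0.2895; P(strain 1) ≈ 0.1330, P(strain 2) ≈ 0.4533, P(strain 3) ≈ 0.4137
After 'absent': normaliser = 0.7·0.1330 + 0.55·0.4533 + 0.3·0.4137; P(strain 1) ≈ 0.1995, P(strain 2) ≈ 0.5345, P(strain 3) ≈ 0.2660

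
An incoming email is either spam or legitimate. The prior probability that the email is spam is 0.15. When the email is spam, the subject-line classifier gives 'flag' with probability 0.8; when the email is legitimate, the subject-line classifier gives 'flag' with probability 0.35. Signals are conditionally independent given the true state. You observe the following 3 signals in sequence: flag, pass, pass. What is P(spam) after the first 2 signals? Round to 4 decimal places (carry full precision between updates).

0.1104

After 'flag': P(spam) = 0.8·0.1500 / (0.8·0.1500 + 0.35·0.8500) ≈ 0.2874
After 'pass': P(spam) = 0.2·0.2874 / (0.2·0.2874 + 0.65·0.7126) ≈ 0.1104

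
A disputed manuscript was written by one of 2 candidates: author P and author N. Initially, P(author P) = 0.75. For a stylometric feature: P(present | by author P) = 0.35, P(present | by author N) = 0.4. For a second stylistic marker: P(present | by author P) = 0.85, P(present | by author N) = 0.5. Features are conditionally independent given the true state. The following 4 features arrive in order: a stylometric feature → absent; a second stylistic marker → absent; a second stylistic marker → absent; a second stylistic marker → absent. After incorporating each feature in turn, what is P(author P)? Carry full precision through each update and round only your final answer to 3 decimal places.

After a stylometric feature='absent': P(author P) = 0.65·0.7500 / (0.65·0.7500 + 0.6·0.2500) ≈ 0.7647
After a second stylistic marker='absent': P(author P) = 0.15·0.7647 / (0.15·0.7647 + 0.5·0.2353) ≈ 0.4937
After a second stylistic marker='absent': P(author P) = 0.15·0.4937 / (0.15·0.4937 + 0.5·0.5063) ≈ 0.2263
After a second stylistic marker='absent': P(author P) = 0.15·0.2263 / (0.15·0.2263 + 0.5·0.7737) ≈ 0.0807

0.081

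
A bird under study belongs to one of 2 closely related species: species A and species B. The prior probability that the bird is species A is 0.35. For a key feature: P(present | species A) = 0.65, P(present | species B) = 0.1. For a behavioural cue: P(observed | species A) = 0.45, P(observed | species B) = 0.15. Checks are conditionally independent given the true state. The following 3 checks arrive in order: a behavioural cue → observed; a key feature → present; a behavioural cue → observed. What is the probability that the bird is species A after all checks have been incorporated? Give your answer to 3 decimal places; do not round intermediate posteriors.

After a behavioural cue='observed': P(species A) = 0.45·0.3500 / (0.45·0.3500 + 0.15·0.6500) ≈ 0.6176
After a key feature='present': P(species A) = 0.65·0.6176 / (0.65·0.6176 + 0.1·0.3824) ≈ 0.9130
After a behavioural cue='observed': P(species A) = 0.45·0.9130 / (0.45·0.9130 + 0.15·0.0870) ≈ 0.9692

0.969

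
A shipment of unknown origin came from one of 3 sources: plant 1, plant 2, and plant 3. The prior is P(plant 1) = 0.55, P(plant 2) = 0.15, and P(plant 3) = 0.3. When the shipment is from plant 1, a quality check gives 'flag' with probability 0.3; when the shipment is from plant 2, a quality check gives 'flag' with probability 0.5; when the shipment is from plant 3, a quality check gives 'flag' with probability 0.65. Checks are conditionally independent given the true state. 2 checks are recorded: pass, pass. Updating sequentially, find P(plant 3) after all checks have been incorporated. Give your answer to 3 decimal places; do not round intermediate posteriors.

0.107

Each posterior becomes the prior for the next update.
After 'pass': normaliser = 0.7·0.5500 + 0.5·0.1500 + 0.35·0.3000; P(plant 1) ≈ 0.6814, P(plant 2) ≈ 0.1327, P(plant 3) ≈ 0.1858
After 'pass': normaliser = 0.7·0.6814 + 0.5·0.1327 + 0.35·0.1858; P(plant 1) ≈ 0.7840, P(plant 2) ≈ 0.1091, P(plant 3) ≈ 0.1069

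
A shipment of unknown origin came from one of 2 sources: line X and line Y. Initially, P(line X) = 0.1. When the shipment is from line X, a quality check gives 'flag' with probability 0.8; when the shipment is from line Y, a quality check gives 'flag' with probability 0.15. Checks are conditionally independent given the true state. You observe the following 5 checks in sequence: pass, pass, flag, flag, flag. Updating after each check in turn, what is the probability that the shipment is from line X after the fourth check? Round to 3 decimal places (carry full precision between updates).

0.149

After 'pass': P(line X) = 0.2·0.1000 / (0.2·0.1000 + 0.85·0.9000) ≈ 0.0255
After 'pass': P(line X) = 0.2·0.0255 / (0.2·0.0255 + 0.85·0.9745) ≈ 0.0061
After 'flag': P(line X) = 0.8·0.0061 / (0.8·0.0061 + 0.15·0.9939) ≈ 0.0318
After 'flag': P(line X) = 0.8·0.0318 / (0.8·0.0318 + 0.15·0.9682) ≈ 0.1489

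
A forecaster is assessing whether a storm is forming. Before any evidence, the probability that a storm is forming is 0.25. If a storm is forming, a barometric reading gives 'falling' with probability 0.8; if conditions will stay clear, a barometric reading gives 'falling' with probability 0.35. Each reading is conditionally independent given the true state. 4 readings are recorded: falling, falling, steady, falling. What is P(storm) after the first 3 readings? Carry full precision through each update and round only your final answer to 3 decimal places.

0.349

Each posterior becomes the prior for the next update.
After 'falling': P(storm) = 0.8·0.2500 / (0.8·0.2500 + 0.35·0.7500) ≈ 0.4324
After 'falling': P(storm) = 0.8·0.4324 / (0.8·0.4324 + 0.35·0.5676) ≈ 0.6352
After 'steady': P(storm) = 0.2·0.6352 / (0.2·0.6352 + 0.65·0.3648) ≈ 0.3489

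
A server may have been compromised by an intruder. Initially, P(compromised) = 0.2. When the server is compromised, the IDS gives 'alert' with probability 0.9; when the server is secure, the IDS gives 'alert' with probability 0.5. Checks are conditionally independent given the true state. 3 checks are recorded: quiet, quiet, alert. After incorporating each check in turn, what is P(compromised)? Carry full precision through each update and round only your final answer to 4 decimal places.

0.0177

After 'quiet': P(compromised) = 0.1·0.2000 / (0.1·0.2000 + 0.5·0.8000) ≈ 0.0476
After 'quiet': P(compromised) = 0.1·0.0476 / (0.1·0.0476 + 0.5·0.9524) ≈ 0.0099
After 'alert': P(compromised) = 0.9·0.0099 / (0.9·0.0099 + 0.5·0.9901) ≈ 0.0177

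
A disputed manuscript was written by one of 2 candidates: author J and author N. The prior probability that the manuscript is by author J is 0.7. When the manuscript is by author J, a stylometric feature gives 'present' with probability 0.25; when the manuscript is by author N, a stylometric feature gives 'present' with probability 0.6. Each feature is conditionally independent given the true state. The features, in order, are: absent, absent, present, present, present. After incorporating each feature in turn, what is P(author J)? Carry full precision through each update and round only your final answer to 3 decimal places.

0.372

After 'absent': P(author J) = 0.75·0.7000 / (0.75·0.7000 + 0.4·0.3000) ≈ 0.8140
After 'absent': P(author J) = 0.75·0.8140 / (0.75·0.8140 + 0.4·0.1860) ≈ 0.8913
After 'present': P(author J) = 0.25·0.8913 / (0.25·0.8913 + 0.6·0.1087) ≈ 0.7737
After 'present': P(author J) = 0.25·0.7737 / (0.25·0.7737 + 0.6·0.2263) ≈ 0.5875
After 'present': P(author J) = 0.25·0.5875 / (0.25·0.5875 + 0.6·0.4125) ≈ 0.3724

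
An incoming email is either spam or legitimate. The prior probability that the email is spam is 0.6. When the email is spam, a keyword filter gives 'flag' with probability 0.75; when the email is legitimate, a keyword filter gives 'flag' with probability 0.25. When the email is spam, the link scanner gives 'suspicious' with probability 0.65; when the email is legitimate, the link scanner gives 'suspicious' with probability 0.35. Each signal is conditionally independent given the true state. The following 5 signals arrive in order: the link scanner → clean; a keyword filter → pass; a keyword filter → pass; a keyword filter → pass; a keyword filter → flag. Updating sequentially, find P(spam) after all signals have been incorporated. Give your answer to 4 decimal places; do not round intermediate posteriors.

0.0824

After the link scanner='clean': P(spam) = 0.35·0.6000 / (0.35·0.6000 + 0.65·0.4000) ≈ 0.4468
After a keyword filter='pass': P(spam) = 0.25·0.4468 / (0.25·0.4468 + 0.75·0.5532) ≈ 0.2121
After a keyword filter='pass': P(spam) = 0.25·0.2121 / (0.25·0.2121 + 0.75·0.7879) ≈ 0.0824
After a keyword filter='pass': P(spam) = 0.25·0.0824 / (0.25·0.0824 + 0.75·0.9176) ≈ 0.0290
After a keyword filter='flag': P(spam) = 0.75·0.0290 / (0.75·0.0290 + 0.25·0.9710) ≈ 0.0824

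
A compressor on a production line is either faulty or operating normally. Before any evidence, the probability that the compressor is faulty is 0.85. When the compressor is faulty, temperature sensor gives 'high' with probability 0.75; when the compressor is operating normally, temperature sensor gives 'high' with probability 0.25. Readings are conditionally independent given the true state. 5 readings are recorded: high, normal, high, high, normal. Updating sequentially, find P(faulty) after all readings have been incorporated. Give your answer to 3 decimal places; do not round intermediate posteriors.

0.944

After 'high': P(faulty) = 0.75·0.8500 / (0.75·0.8500 + 0.25·0.1500) ≈ 0.9444
After 'normal': P(faulty) = 0.25·0.9444 / (0.25·0.9444 + 0.75·0.0556) ≈ 0.8500
After 'high': P(faulty) = 0.75·0.8500 / (0.75·0.8500 + 0.25·0.1500) ≈ 0.9444
After 'high': P(faulty) = 0.75·0.9444 / (0.75·0.9444 + 0.25·0.0556) ≈ 0.9808
After 'normal': P(faulty) = 0.25·0.9808 / (0.25·0.9808 + 0.75·0.0192) ≈ 0.9444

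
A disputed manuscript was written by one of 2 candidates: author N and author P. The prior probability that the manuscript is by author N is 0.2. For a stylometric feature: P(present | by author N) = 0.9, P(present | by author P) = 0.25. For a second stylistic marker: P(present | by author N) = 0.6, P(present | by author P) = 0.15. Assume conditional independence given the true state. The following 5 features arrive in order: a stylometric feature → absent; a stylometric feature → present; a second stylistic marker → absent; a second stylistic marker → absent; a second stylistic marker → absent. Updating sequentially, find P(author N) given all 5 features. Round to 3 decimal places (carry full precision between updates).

Each posterior becomes the prior for the next update.
After a stylometric feature='absent': P(author N) = 0.1·0.2000 / (0.1·0.2000 + 0.75·0.8000) ≈ 0.0323
After a stylometric feature='present': P(author N) = 0.9·0.0323 / (0.9·0.0323 + 0.25·0.9677) ≈ 0.1071
After a second stylistic marker='absent': P(author N) = 0.4·0.1071 / (0.4·0.1071 + 0.85·0.8929) ≈ 0.0535
After a second stylistic marker='absent': P(author N) = 0.4·0.0535 / (0.4·0.0535 + 0.85·0.9465) ≈ 0.0259
After a second stylistic marker='absent': P(author N) = 0.4·0.0259 / (0.4·0.0259 + 0.85·0.9741) ≈ 0.0124

0.012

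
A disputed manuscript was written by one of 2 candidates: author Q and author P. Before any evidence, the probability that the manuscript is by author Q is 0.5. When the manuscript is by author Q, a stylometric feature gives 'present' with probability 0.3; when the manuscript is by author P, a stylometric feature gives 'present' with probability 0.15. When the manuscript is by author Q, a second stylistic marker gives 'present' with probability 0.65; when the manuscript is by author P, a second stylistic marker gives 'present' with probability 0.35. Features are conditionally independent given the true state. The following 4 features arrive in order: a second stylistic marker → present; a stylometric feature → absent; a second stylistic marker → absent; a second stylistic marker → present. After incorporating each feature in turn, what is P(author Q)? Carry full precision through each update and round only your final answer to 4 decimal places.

Apply Bayes' rule sequentially, carrying P(author Q) forward.
After a second stylistic marker='present': P(author Q) = 0.65·0.5000 / (0.65·0.5000 + 0.35·0.5000) ≈ 0.6500
After a stylometric feature='absent': P(author Q) = 0.7·0.6500 / (0.7·0.6500 + 0.85·0.3500) ≈ 0.6047
After a second stylistic marker='absent': P(author Q) = 0.35·0.6047 / (0.35·0.6047 + 0.65·0.3953) ≈ 0.4516
After a second stylistic marker='present': P(author Q) = 0.65·0.4516 / (0.65·0.4516 + 0.35·0.5484) ≈ 0.6047

0.6047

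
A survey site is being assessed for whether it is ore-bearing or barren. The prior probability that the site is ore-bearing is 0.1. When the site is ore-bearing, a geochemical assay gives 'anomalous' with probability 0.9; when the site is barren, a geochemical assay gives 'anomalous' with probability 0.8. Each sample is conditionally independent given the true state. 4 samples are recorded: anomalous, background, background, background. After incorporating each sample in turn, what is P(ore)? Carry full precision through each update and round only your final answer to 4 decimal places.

0.0154

Each posterior becomes the prior for the next update.
After 'anomalous': P(ore) = 0.9·0.1000 / (0.9·0.1000 + 0.8·0.9000) ≈ 0.1111
After 'background': P(ore) = 0.1·0.1111 / (0.1·0.1111 + 0.2·0.8889) ≈ 0.0588
After 'background': P(ore) = 0.1·0.0588 / (0.1·0.0588 + 0.2·0.9412) ≈ 0.0303
After 'background': P(ore) = 0.1·0.0303 / (0.1·0.0303 + 0.2·0.9697) ≈ 0.0154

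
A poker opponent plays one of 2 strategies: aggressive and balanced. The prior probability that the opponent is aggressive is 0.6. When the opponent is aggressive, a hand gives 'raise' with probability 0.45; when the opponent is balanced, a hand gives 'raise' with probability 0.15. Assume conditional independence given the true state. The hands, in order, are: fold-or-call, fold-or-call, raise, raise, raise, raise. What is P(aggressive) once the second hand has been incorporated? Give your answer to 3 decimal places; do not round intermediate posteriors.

After 'fold-or-call': P(aggressive) = 0.55·0.6000 / (0.55·0.6000 + 0.85·0.4000) ≈ 0.4925
After 'fold-or-call': P(aggressive) = 0.55·0.4925 / (0.55·0.4925 + 0.85·0.5075) ≈ 0.3858

0.386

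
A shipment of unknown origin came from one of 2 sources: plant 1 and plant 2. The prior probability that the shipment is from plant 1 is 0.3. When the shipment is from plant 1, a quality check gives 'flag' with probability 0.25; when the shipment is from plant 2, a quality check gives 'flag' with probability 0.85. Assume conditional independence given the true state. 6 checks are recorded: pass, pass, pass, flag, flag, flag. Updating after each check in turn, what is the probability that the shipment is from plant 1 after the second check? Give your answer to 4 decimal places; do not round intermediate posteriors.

0.9146

After 'pass': P(plant 1) = 0.75·0.3000 / (0.75·0.3000 + 0.15·0.7000) ≈ 0.6818
After 'pass': P(plant 1) = 0.75·0.6818 / (0.75·0.6818 + 0.15·0.3182) ≈ 0.9146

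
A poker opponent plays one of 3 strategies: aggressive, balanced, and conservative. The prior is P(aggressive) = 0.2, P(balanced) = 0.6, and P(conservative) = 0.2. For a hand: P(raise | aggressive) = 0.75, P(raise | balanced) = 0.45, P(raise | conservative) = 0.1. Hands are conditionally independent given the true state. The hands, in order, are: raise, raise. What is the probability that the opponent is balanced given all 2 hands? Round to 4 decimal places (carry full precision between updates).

Each posterior becomes the prior for the next update.
After 'raise': normaliser = 0.75·0.2000 + 0.45·0.6000 + 0.1·0.2000; P(aggressive) ≈ 0.3409, P(balanced) ≈ 0.6136, P(conservative) ≈ 0.0455
After 'raise': normaliser = 0.75·0.3409 + 0.45·0.6136 + 0.1·0.0455; P(aggressive) ≈ 0.4767, P(balanced) ≈ 0.5148, P(conservative) ≈ 0.0085

0.5148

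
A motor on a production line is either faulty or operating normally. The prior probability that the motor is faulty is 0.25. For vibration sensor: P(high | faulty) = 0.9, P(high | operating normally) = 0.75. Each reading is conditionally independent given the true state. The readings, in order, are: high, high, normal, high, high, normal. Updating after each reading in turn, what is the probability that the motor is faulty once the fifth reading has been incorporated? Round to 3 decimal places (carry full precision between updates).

0.217

After 'high': P(faulty) = 0.9·0.2500 / (0.9·0.2500 + 0.75·0.7500) ≈ 0.2857
After 'high': P(faulty) = 0.9·0.2857 / (0.9·0.2857 + 0.75·0.7143) ≈ 0.3243
After 'normal': P(faulty) = 0.1·0.3243 / (0.1·0.3243 + 0.25·0.6757) ≈ 0.1611
After 'high': P(faulty) = 0.9·0.1611 / (0.9·0.1611 + 0.75·0.8389) ≈ 0.1873
After 'high': P(faulty) = 0.9·0.1873 / (0.9·0.1873 + 0.75·0.8127) ≈ 0.2166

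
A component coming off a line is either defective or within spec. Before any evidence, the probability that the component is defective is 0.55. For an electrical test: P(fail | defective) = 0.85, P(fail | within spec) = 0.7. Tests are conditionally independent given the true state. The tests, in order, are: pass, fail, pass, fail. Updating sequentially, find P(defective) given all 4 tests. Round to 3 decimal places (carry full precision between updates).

Each posterior becomes the prior for the next update.
After 'pass': P(defective) = 0.15·0.5500 / (0.15·0.5500 + 0.3·0.4500) ≈ 0.3793
After 'fail': P(defective) = 0.85·0.3793 / (0.85·0.3793 + 0.7·0.6207) ≈ 0.4260
After 'pass': P(defective) = 0.15·0.4260 / (0.15·0.4260 + 0.3·0.5740) ≈ 0.2706
After 'fail': P(defective) = 0.85·0.2706 / (0.85·0.2706 + 0.7·0.7294) ≈ 0.3106

0.311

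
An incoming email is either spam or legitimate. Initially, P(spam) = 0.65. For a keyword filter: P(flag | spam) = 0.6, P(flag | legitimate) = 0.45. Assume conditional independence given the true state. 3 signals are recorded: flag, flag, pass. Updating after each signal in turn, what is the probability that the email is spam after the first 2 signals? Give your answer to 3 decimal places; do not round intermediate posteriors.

After 'flag': P(spam) = 0.6·0.6500 / (0.6·0.6500 + 0.45·0.3500) ≈ 0.7123
After 'flag': P(spam) = 0.6·0.7123 / (0.6·0.7123 + 0.45·0.2877) ≈ 0.7675

0.768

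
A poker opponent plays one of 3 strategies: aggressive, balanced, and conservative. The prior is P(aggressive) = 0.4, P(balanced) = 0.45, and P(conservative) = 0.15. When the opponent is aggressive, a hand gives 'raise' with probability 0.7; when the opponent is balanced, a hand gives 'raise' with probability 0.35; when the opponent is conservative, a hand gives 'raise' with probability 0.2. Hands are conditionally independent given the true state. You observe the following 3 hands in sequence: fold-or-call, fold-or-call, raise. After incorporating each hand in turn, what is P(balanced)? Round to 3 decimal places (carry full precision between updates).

After 'fold-or-call': normaliser = 0.3·0.4000 + 0.65·0.4500 + 0.8·0.1500; P(aggressive) ≈ 0.2254, P(balanced) ≈ 0.5493, P(conservative) ≈ 0.2254
After 'fold-or-call': normaliser = 0.3·0.2254 + 0.65·0.5493 + 0.8·0.2254; P(aggressive) ≈ 0.1118, P(balanced) ≈ 0.5902, P(conservative) ≈ 0.2980
After 'raise': normaliser = 0.7·0.1118 + 0.35·0.5902 + 0.2·0.2980; P(aggressive) ≈ 0.2271, P(balanced) ≈ 0.5998, P(conservative) ≈ 0.1731

0.600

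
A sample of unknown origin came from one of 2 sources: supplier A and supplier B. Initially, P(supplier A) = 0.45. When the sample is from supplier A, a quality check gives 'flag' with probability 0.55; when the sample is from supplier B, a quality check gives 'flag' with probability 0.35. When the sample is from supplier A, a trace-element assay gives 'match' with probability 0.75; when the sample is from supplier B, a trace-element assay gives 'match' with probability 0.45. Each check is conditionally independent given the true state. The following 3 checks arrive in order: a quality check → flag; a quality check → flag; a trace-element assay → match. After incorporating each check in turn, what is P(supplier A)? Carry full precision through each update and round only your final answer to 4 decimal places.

0.7710

Apply Bayes' rule sequentially, carrying P(supplier A) forward.
After a quality check='flag': P(supplier A) = 0.55·0.4500 / (0.55·0.4500 + 0.35·0.5500) ≈ 0.5625
After a quality check='flag': P(supplier A) = 0.55·0.5625 / (0.55·0.5625 + 0.35·0.4375) ≈ 0.6689
After a trace-element assay='match': P(supplier A) = 0.75·0.6689 / (0.75·0.6689 + 0.45·0.3311) ≈ 0.7710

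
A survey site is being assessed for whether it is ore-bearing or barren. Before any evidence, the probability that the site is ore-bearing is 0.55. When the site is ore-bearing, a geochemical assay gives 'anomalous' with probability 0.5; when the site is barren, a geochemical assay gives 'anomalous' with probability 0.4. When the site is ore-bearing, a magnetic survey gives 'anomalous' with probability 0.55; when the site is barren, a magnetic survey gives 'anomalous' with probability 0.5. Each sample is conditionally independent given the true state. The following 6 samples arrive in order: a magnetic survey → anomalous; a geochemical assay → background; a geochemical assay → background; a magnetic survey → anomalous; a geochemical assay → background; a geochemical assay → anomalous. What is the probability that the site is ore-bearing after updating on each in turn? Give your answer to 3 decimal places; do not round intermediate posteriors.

0.517

Each posterior becomes the prior for the next update.
After a magnetic survey='anomalous': P(ore) = 0.55·0.5500 / (0.55·0.5500 + 0.5·0.4500) ≈ 0.5735
After a geochemical assay='background': P(ore) = 0.5·0.5735 / (0.5·0.5735 + 0.6·0.4265) ≈ 0.5284
After a geochemical assay='background': P(ore) = 0.5·0.5284 / (0.5·0.5284 + 0.6·0.4716) ≈ 0.4828
After a magnetic survey='anomalous': P(ore) = 0.55·0.4828 / (0.55·0.4828 + 0.5·0.5172) ≈ 0.5067
After a geochemical assay='background': P(ore) = 0.5·0.5067 / (0.5·0.5067 + 0.6·0.4933) ≈ 0.4612
After a geochemical assay='anomalous': P(ore) = 0.5·0.4612 / (0.5·0.4612 + 0.4·0.5388) ≈ 0.5169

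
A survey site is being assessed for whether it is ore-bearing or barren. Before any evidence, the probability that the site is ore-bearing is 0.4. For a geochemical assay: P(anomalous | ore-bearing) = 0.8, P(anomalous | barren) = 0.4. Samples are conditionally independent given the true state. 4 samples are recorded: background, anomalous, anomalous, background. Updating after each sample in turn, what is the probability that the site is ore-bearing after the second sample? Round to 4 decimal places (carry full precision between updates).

After 'background': P(ore) = 0.2·0.4000 / (0.2·0.4000 + 0.6·0.6000) ≈ 0.1818
After 'anomalous': P(ore) = 0.8·0.1818 / (0.8·0.1818 + 0.4·0.8182) ≈ 0.3077

0.3077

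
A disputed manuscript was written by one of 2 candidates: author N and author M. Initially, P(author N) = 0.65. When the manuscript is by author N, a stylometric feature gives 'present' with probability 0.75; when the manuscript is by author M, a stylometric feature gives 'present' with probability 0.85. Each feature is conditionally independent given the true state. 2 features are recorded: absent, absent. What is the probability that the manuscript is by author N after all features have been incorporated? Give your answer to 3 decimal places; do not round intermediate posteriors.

After 'absent': P(author N) = 0.25·0.6500 / (0.25·0.6500 + 0.15·0.3500) ≈ 0.7558
After 'absent': P(author N) = 0.25·0.7558 / (0.25·0.7558 + 0.15·0.2442) ≈ 0.8376

0.838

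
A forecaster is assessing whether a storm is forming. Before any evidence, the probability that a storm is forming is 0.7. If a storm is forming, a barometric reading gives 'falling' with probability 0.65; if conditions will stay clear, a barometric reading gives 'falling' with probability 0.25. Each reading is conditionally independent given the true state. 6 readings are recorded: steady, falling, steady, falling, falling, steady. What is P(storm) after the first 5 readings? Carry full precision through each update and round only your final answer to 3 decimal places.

0.899

After 'steady': P(storm) = 0.35·0.7000 / (0.35·0.7000 + 0.75·0.3000) ≈ 0.5213
After 'falling': P(storm) = 0.65·0.5213 / (0.65·0.5213 + 0.25·0.4787) ≈ 0.7390
After 'steady': P(storm) = 0.35·0.7390 / (0.35·0.7390 + 0.75·0.2610) ≈ 0.5692
After 'falling': P(storm) = 0.65·0.5692 / (0.65·0.5692 + 0.25·0.4308) ≈ 0.7745
After 'falling': P(storm) = 0.65·0.7745 / (0.65·0.7745 + 0.25·0.2255) ≈ 0.8993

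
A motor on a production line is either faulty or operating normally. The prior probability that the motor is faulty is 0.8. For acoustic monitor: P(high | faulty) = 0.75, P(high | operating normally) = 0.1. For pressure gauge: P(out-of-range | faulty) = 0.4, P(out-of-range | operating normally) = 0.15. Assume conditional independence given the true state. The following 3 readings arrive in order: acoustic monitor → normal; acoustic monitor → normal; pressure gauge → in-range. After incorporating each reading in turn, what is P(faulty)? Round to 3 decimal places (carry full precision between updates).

0.179

After acoustic monitor='normal': P(faulty) = 0.25·0.8000 / (0.25·0.8000 + 0.9·0.2000) ≈ 0.5263
After acoustic monitor='normal': P(faulty) = 0.25·0.5263 / (0.25·0.5263 + 0.9·0.4737) ≈ 0.2358
After pressure gauge='in-range': P(faulty) = 0.6·0.2358 / (0.6·0.2358 + 0.85·0.7642) ≈ 0.1789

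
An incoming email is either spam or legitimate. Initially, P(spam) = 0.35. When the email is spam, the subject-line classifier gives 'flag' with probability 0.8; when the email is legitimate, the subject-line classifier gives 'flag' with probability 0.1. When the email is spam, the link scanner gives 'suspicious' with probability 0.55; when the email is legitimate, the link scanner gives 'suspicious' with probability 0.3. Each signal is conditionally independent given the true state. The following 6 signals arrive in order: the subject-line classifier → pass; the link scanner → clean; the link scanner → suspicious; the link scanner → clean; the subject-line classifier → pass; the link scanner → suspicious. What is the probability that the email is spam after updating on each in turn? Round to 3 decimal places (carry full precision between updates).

0.036

Apply Bayes' rule sequentially, carrying P(spam) forward.
After the subject-line classifier='pass': P(spam) = 0.2·0.3500 / (0.2·0.3500 + 0.9·0.6500) ≈ 0.1069
After the link scanner='clean': P(spam) = 0.45·0.1069 / (0.45·0.1069 + 0.7·0.8931) ≈ 0.0714
After the link scanner='suspicious': P(spam) = 0.55·0.0714 / (0.55·0.0714 + 0.3·0.9286) ≈ 0.1236
After the link scanner='clean': P(spam) = 0.45·0.1236 / (0.45·0.1236 + 0.7·0.8764) ≈ 0.0831
After the subject-line classifier='pass': P(spam) = 0.2·0.0831 / (0.2·0.0831 + 0.9·0.9169) ≈ 0.0197
After the link scanner='suspicious': P(spam) = 0.55·0.0197 / (0.55·0.0197 + 0.3·0.9803) ≈ 0.0356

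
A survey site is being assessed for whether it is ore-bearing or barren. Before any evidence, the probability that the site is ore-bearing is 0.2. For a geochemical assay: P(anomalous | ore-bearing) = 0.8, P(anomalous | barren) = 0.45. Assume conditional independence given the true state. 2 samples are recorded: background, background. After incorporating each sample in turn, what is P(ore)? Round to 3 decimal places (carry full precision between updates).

0.032

Apply Bayes' rule sequentially, carrying P(ore) forward.
After 'background': P(ore) = 0.2·0.2000 / (0.2·0.2000 + 0.55·0.8000) ≈ 0.0833
After 'background': P(ore) = 0.2·0.0833 / (0.2·0.0833 + 0.55·0.9167) ≈ 0.0320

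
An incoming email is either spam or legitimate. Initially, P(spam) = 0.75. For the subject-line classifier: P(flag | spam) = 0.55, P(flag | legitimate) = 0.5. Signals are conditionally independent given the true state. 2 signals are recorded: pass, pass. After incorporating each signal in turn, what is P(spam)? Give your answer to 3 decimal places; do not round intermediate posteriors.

0.708

After 'pass': P(spam) = 0.45·0.7500 / (0.45·0.7500 + 0.5·0.2500) ≈ 0.7297
After 'pass': P(spam) = 0.45·0.7297 / (0.45·0.7297 + 0.5·0.2703) ≈ 0.7085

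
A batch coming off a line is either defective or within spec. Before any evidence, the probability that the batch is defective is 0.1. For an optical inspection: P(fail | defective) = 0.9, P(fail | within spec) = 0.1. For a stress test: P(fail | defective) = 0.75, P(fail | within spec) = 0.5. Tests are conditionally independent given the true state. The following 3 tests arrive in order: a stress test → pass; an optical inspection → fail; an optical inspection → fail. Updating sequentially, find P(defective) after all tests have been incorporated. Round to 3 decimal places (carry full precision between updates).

After a stress test='pass': P(defective) = 0.25·0.1000 / (0.25·0.1000 + 0.5·0.9000) ≈ 0.0526
After an optical inspection='fail': P(defective) = 0.9·0.0526 / (0.9·0.0526 + 0.1·0.9474) ≈ 0.3333
After an optical inspection='fail': P(defective) = 0.9·0.3333 / (0.9·0.3333 + 0.1·0.6667) ≈ 0.8182

0.818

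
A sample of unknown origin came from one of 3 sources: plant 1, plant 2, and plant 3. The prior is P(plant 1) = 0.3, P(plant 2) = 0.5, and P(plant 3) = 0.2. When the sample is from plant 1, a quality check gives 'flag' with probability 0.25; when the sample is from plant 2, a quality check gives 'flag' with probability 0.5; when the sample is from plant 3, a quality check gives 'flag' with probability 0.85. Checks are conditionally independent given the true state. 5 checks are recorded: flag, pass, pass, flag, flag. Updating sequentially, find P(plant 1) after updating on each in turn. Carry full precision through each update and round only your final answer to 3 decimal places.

After 'flag': normaliser = 0.25·0.3000 + 0.5·0.5000 + 0.85·0.2000; P(plant 1) ≈ 0.1515, P(plant 2) ≈ 0.5051, P(plant 3) ≈ 0.3434
After 'pass': normaliser = 0.75·0.1515 + 0.5·0.5051 + 0.15·0.3434; P(plant 1) ≈ 0.2721, P(plant 2) ≈ 0.6046, P(plant 3) ≈ 0.1233
After 'pass': normaliser = 0.75·0.2721 + 0.5·0.6046 + 0.15·0.1233; P(plant 1) ≈ 0.3888, P(plant 2) ≈ 0.5760, P(plant 3) ≈ 0.0352
After 'flag': normaliser = 0.25·0.3888 + 0.5·0.5760 + 0.85·0.0352; P(plant 1) ≈ 0.2341, P(plant 2) ≈ 0.6937, P(plant 3) ≈ 0.0722
After 'flag': normaliser = 0.25·0.2341 + 0.5·0.6937 + 0.85·0.0722; P(plant 1) ≈ 0.1254, P(plant 2) ≈ 0.7432, P(plant 3) ≈ 0.1314

0.125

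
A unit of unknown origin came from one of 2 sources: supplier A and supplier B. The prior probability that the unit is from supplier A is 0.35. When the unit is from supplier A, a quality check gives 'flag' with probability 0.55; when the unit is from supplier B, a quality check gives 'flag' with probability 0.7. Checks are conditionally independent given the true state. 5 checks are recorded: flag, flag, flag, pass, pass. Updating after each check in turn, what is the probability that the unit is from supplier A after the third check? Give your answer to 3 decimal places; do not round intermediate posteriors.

After 'flag': P(supplier A) = 0.55·0.3500 / (0.55·0.3500 + 0.7·0.6500) ≈ 0.2973
After 'flag': P(supplier A) = 0.55·0.2973 / (0.55·0.2973 + 0.7·0.7027) ≈ 0.2495
After 'flag': P(supplier A) = 0.55·0.2495 / (0.55·0.2495 + 0.7·0.7505) ≈ 0.2071

0.207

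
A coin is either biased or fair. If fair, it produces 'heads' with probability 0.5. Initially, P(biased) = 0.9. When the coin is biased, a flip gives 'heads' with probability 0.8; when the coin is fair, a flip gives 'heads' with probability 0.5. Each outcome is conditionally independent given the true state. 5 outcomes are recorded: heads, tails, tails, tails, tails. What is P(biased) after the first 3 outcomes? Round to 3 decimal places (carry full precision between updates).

After 'heads': P(biased) = 0.8·0.9000 / (0.8·0.9000 + 0.5·0.1000) ≈ 0.9351
After 'tails': P(biased) = 0.2·0.9351 / (0.2·0.9351 + 0.5·0.0649) ≈ 0.8521
After 'tails': P(biased) = 0.2·0.8521 / (0.2·0.8521 + 0.5·0.1479) ≈ 0.6973

0.697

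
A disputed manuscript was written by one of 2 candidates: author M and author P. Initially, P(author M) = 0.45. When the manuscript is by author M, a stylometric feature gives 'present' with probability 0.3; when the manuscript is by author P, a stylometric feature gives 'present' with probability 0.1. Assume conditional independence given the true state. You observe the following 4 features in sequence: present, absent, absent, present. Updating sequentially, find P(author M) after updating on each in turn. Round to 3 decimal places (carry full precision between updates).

Apply Bayes' rule sequentially, carrying P(author M) forward.
After 'present': P(author M) = 0.3·0.4500 / (0.3·0.4500 + 0.1·0.5500) ≈ 0.7105
After 'absent': P(author M) = 0.7·0.7105 / (0.7·0.7105 + 0.9·0.2895) ≈ 0.6562
After 'absent': P(author M) = 0.7·0.6562 / (0.7·0.6562 + 0.9·0.3438) ≈ 0.5976
After 'present': P(author M) = 0.3·0.5976 / (0.3·0.5976 + 0.1·0.4024) ≈ 0.8167

0.817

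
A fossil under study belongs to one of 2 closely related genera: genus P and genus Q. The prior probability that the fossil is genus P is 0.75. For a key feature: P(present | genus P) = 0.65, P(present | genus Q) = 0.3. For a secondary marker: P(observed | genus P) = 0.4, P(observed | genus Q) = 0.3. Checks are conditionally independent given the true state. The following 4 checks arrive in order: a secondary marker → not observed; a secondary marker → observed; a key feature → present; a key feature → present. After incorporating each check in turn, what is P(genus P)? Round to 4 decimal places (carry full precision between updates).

0.9415

Each posterior becomes the prior for the next update.
After a secondary marker='not observed': P(genus P) = 0.6·0.7500 / (0.6·0.7500 + 0.7·0.2500) ≈ 0.7200
After a secondary marker='observed': P(genus P) = 0.4·0.7200 / (0.4·0.7200 + 0.3·0.2800) ≈ 0.7742
After a key feature='present': P(genus P) = 0.65·0.7742 / (0.65·0.7742 + 0.3·0.2258) ≈ 0.8814
After a key feature='present': P(genus P) = 0.65·0.8814 / (0.65·0.8814 + 0.3·0.1186) ≈ 0.9415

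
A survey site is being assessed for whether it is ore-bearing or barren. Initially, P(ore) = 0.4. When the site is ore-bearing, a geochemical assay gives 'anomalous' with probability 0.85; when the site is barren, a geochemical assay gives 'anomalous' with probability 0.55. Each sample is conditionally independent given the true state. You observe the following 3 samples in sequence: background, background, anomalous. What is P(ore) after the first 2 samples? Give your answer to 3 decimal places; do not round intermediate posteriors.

Apply Bayes' rule sequentially, carrying P(ore) forward.
After 'background': P(ore) = 0.15·0.4000 / (0.15·0.4000 + 0.45·0.6000) ≈ 0.1818
After 'background': P(ore) = 0.15·0.1818 / (0.15·0.1818 + 0.45·0.8182) ≈ 0.0690

0.069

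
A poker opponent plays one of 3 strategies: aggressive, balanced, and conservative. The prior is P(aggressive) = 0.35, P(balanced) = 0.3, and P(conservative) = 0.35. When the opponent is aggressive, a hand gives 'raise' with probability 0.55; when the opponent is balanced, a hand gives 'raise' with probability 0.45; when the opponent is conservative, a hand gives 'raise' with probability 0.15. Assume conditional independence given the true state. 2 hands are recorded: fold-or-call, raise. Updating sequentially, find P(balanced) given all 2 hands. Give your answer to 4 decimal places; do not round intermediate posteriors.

After 'fold-or-call': normaliser = 0.45·0.3500 + 0.55·0.3000 + 0.85·0.3500; P(aggressive) ≈ 0.2540, P(balanced) ≈ 0.2661, P(conservative) ≈ 0.4798
After 'raise': normaliser = 0.55·0.2540 + 0.45·0.2661 + 0.15·0.4798; P(aggressive) ≈ 0.4215, P(balanced) ≈ 0.3613, P(conservative) ≈ 0.2172

0.3613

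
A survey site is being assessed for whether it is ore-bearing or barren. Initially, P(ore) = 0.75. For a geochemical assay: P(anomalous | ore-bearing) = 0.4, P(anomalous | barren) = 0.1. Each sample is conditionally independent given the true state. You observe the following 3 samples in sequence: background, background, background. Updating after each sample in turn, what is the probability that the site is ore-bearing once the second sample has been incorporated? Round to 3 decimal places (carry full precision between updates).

0.571

Apply Bayes' rule sequentially, carrying P(ore) forward.
After 'background': P(ore) = 0.6·0.7500 / (0.6·0.7500 + 0.9·0.2500) ≈ 0.6667
After 'background': P(ore) = 0.6·0.6667 / (0.6·0.6667 + 0.9·0.3333) ≈ 0.5714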